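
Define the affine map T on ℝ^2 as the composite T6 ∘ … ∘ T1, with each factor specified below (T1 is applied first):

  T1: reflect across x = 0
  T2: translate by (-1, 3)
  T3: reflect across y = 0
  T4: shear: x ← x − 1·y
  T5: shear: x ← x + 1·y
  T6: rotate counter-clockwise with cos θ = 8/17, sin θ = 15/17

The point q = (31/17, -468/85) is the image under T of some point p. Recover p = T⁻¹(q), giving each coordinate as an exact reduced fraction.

p = (3, 6/5)

T1 = [-1 0 0; 0 1 0; 0 0 1]
T2·T1 = [-1 0 -1; 0 1 3; 0 0 1]
T3·…·T1 = [-1 0 -1; 0 -1 -3; 0 0 1]
T4·…·T1 = [-1 1 2; 0 -1 -3; 0 0 1]
T5·…·T1 = [-1 0 -1; 0 -1 -3; 0 0 1]
T6·…·T1 = [-8/17 15/17 37/17; -15/17 -8/17 -39/17; 0 0 1]
det M = 1; M⁻¹ = [-8/17 -15/17 -1; 15/17 -8/17 -3; 0 0 1]
M⁻¹ · (31/17, -468/85)ᵀ = (3, 6/5)ᵀ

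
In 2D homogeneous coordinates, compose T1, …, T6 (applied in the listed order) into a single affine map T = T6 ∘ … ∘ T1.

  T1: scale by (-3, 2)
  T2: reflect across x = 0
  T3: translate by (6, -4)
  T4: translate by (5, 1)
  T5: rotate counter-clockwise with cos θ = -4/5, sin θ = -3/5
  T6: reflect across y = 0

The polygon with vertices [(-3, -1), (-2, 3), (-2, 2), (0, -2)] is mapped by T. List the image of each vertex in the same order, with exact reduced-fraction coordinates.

image vertices: (-23/5, -14/5), (-11/5, 27/5), (-17/5, 19/5), (-13, 1)

T1 scale by (-3, 2): (-3, -1) → (9, -2); (-2, 3) → (6, 6); (-2, 2) → (6, 4); (0, -2) → (0, -4)
T2 reflect across x = 0: (9, -2) → (-9, -2); (6, 6) → (-6, 6); (6, 4) → (-6, 4); (0, -4) → (0, -4)
T3 translate by (6, -4): (-9, -2) → (-3, -6); (-6, 6) → (0, 2); (-6, 4) → (0, 0); (0, -4) → (6, -8)
T4 translate by (5, 1): (-3, -6) → (2, -5); (0, 2) → (5, 3); (0, 0) → (5, 1); (6, -8) → (11, -7)
T5 rotate counter-clockwise with cos θ = -4/5, sin θ = -3/5: (2, -5) → (-23/5, 14/5); (5, 3) → (-11/5, -27/5); (5, 1) → (-17/5, -19/5); (11, -7) → (-13, -1)
T6 reflect across y = 0: (-23/5, 14/5) → (-23/5, -14/5); (-11/5, -27/5) → (-11/5, 27/5); (-17/5, -19/5) → (-17/5, 19/5); (-13, -1) → (-13, 1)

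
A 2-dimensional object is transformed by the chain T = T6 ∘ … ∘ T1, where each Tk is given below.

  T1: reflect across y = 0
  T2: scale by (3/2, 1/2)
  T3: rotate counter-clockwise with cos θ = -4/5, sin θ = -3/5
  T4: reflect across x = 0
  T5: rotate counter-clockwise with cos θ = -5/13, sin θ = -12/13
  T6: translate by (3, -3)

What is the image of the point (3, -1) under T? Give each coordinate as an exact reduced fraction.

T1 reflect across y = 0: (3, -1) → (3, 1)
T2 scale by (3/2, 1/2): (3, 1) → (9/2, 1/2)
T3 rotate counter-clockwise with cos θ = -4/5, sin θ = -3/5: (9/2, 1/2) → (-33/10, -31/10)
T4 reflect across x = 0: (-33/10, -31/10) → (33/10, -31/10)
T5 rotate counter-clockwise with cos θ = -5/13, sin θ = -12/13: (33/10, -31/10) → (-537/130, -241/130)
T6 translate by (3, -3): (-537/130, -241/130) → (-147/130, -631/130)

T(p) = (-147/130, -631/130)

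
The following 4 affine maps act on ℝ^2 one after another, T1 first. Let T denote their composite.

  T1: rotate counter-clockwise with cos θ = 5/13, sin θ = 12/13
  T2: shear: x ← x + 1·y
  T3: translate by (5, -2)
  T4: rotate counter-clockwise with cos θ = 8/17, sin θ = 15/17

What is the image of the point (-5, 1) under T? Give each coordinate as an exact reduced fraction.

T(p) = (999/221, -81/17)

T1 rotate counter-clockwise with cos θ = 5/13, sin θ = 12/13: (-5, 1) → (-37/13, -55/13)
T2 shear: x ← x + 1·y: (-37/13, -55/13) → (-92/13, -55/13)
T3 translate by (5, -2): (-92/13, -55/13) → (-27/13, -81/13)
T4 rotate counter-clockwise with cos θ = 8/17, sin θ = 15/17: (-27/13, -81/13) → (999/221, -81/17)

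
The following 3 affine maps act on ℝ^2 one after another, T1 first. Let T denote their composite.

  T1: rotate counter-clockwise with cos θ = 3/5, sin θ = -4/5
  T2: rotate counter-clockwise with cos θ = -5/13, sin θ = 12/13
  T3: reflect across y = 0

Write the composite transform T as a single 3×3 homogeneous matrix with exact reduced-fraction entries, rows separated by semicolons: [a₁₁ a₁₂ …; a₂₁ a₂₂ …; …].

T = [33/65 -56/65 0; -56/65 -33/65 0; 0 0 1]

T1 = [3/5 4/5 0; -4/5 3/5 0; 0 0 1]
T2·T1 = [33/65 -56/65 0; 56/65 33/65 0; 0 0 1]
T3·…·T1 = [33/65 -56/65 0; -56/65 -33/65 0; 0 0 1]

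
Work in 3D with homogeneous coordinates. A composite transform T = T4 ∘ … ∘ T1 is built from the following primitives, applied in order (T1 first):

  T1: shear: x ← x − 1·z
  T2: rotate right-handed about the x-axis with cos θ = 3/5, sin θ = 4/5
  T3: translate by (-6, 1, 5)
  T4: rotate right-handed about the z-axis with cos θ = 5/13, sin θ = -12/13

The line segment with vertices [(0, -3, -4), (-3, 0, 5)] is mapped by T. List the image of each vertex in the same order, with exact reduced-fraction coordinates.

T1 shear: x ← x − 1·z: (0, -3, -4) → (4, -3, -4); (-3, 0, 5) → (-8, 0, 5)
T2 rotate right-handed about the x-axis with cos θ = 3/5, sin θ = 4/5: (4, -3, -4) → (4, 7/5, -24/5); (-8, 0, 5) → (-8, -4, 3)
T3 translate by (-6, 1, 5): (4, 7/5, -24/5) → (-2, 12/5, 1/5); (-8, -4, 3) → (-14, -3, 8)
T4 rotate right-handed about the z-axis with cos θ = 5/13, sin θ = -12/13: (-2, 12/5, 1/5) → (94/65, 36/13, 1/5); (-14, -3, 8) → (-106/13, 153/13, 8)

image vertices: (94/65, 36/13, 1/5), (-106/13, 153/13, 8)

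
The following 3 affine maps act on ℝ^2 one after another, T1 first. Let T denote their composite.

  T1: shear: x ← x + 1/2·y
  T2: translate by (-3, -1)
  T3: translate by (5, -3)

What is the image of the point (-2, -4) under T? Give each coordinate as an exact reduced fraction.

T1 shear: x ← x + 1/2·y: (-2, -4) → (-4, -4)
T2 translate by (-3, -1): (-4, -4) → (-7, -5)
T3 translate by (5, -3): (-7, -5) → (-2, -8)

T(p) = (-2, -8)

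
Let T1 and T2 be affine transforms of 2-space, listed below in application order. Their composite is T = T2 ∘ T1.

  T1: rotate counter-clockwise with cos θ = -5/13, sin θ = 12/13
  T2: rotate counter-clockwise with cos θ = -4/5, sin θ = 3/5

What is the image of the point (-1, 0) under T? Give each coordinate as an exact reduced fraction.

T(p) = (16/65, 63/65)

T1 rotate counter-clockwise with cos θ = -5/13, sin θ = 12/13: (-1, 0) → (5/13, -12/13)
T2 rotate counter-clockwise with cos θ = -4/5, sin θ = 3/5: (5/13, -12/13) → (16/65, 63/65)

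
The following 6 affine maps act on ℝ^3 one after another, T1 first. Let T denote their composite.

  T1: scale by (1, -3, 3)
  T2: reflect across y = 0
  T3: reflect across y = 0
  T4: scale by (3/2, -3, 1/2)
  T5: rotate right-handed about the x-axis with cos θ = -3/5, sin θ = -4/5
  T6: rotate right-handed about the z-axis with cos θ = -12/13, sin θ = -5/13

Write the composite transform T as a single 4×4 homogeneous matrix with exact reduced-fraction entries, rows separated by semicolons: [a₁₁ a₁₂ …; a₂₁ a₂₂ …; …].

T = [-18/13 -27/13 6/13 0; -15/26 324/65 -72/65 0; 0 -36/5 -9/10 0; 0 0 0 1]

T1 = [1 0 0 0; 0 -3 0 0; 0 0 3 0; 0 0 0 1]
T2·T1 = [1 0 0 0; 0 3 0 0; 0 0 3 0; 0 0 0 1]
T3·…·T1 = [1 0 0 0; 0 -3 0 0; 0 0 3 0; 0 0 0 1]
T4·…·T1 = [3/2 0 0 0; 0 9 0 0; 0 0 3/2 0; 0 0 0 1]
T5·…·T1 = [3/2 0 0 0; 0 -27/5 6/5 0; 0 -36/5 -9/10 0; 0 0 0 1]
T6·…·T1 = [-18/13 -27/13 6/13 0; -15/26 324/65 -72/65 0; 0 -36/5 -9/10 0; 0 0 0 1]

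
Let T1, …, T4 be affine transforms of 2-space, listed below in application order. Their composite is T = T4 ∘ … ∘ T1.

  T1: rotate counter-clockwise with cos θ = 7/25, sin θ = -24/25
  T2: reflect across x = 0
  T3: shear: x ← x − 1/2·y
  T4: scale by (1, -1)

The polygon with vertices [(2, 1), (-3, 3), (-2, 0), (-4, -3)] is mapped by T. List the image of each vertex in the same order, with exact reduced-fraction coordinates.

T1 rotate counter-clockwise with cos θ = 7/25, sin θ = -24/25: (2, 1) → (38/25, -41/25); (-3, 3) → (51/25, 93/25); (-2, 0) → (-14/25, 48/25); (-4, -3) → (-4, 3)
T2 reflect across x = 0: (38/25, -41/25) → (-38/25, -41/25); (51/25, 93/25) → (-51/25, 93/25); (-14/25, 48/25) → (14/25, 48/25); (-4, 3) → (4, 3)
T3 shear: x ← x − 1/2·y: (-38/25, -41/25) → (-7/10, -41/25); (-51/25, 93/25) → (-39/10, 93/25); (14/25, 48/25) → (-2/5, 48/25); (4, 3) → (5/2, 3)
T4 scale by (1, -1): (-7/10, -41/25) → (-7/10, 41/25); (-39/10, 93/25) → (-39/10, -93/25); (-2/5, 48/25) → (-2/5, -48/25); (5/2, 3) → (5/2, -3)

image vertices: (-7/10, 41/25), (-39/10, -93/25), (-2/5, -48/25), (5/2, -3)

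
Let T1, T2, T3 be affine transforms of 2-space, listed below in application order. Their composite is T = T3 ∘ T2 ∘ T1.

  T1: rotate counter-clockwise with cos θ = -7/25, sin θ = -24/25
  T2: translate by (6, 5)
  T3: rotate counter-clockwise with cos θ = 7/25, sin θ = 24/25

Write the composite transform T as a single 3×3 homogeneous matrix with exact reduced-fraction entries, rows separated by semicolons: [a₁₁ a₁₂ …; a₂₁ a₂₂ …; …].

T = [527/625 336/625 -78/25; -336/625 527/625 179/25; 0 0 1]

T1 = [-7/25 24/25 0; -24/25 -7/25 0; 0 0 1]
T2·T1 = [-7/25 24/25 6; -24/25 -7/25 5; 0 0 1]
T3·…·T1 = [527/625 336/625 -78/25; -336/625 527/625 179/25; 0 0 1]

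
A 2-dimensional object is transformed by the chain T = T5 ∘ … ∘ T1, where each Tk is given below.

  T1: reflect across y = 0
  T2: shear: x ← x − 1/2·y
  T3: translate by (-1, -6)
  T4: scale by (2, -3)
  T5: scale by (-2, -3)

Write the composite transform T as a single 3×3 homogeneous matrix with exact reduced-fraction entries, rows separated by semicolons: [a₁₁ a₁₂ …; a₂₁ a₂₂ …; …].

T1 = [1 0 0; 0 -1 0; 0 0 1]
T2·T1 = [1 1/2 0; 0 -1 0; 0 0 1]
T3·…·T1 = [1 1/2 -1; 0 -1 -6; 0 0 1]
T4·…·T1 = [2 1 -2; 0 3 18; 0 0 1]
T5·…·T1 = [-4 -2 4; 0 -9 -54; 0 0 1]

T = [-4 -2 4; 0 -9 -54; 0 0 1]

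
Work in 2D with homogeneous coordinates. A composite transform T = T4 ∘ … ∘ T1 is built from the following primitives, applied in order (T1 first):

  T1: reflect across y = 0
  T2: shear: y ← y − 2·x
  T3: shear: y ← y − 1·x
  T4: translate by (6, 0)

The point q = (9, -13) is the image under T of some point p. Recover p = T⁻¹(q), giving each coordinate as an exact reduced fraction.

p = (3, 4)

T1 = [1 0 0; 0 -1 0; 0 0 1]
T2·T1 = [1 0 0; -2 -1 0; 0 0 1]
T3·…·T1 = [1 0 0; -3 -1 0; 0 0 1]
T4·…·T1 = [1 0 6; -3 -1 0; 0 0 1]
det M = -1; M⁻¹ = [1 0 -6; -3 -1 18; 0 0 1]
M⁻¹ · (9, -13)ᵀ = (3, 4)ᵀ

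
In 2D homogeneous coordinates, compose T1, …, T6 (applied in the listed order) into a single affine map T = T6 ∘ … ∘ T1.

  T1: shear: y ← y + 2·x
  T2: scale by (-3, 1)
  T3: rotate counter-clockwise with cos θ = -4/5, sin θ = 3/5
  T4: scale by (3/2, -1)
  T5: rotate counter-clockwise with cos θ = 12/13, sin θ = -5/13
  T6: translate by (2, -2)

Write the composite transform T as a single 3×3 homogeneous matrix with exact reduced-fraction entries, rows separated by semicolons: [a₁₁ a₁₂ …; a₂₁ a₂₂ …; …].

T1 = [1 0 0; 2 1 0; 0 0 1]
T2·T1 = [-3 0 0; 2 1 0; 0 0 1]
T3·…·T1 = [6/5 -3/5 0; -17/5 -4/5 0; 0 0 1]
T4·…·T1 = [9/5 -9/10 0; 17/5 4/5 0; 0 0 1]
T5·…·T1 = [193/65 -34/65 0; 159/65 141/130 0; 0 0 1]
T6·…·T1 = [193/65 -34/65 2; 159/65 141/130 -2; 0 0 1]

T = [193/65 -34/65 2; 159/65 141/130 -2; 0 0 1]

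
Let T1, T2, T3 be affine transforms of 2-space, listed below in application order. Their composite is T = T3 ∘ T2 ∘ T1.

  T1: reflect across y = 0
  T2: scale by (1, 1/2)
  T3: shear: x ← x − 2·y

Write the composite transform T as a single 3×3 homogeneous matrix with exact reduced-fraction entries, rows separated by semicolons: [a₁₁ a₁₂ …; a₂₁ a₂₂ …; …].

T1 = [1 0 0; 0 -1 0; 0 0 1]
T2·T1 = [1 0 0; 0 -1/2 0; 0 0 1]
T3·…·T1 = [1 1 0; 0 -1/2 0; 0 0 1]

T = [1 1 0; 0 -1/2 0; 0 0 1]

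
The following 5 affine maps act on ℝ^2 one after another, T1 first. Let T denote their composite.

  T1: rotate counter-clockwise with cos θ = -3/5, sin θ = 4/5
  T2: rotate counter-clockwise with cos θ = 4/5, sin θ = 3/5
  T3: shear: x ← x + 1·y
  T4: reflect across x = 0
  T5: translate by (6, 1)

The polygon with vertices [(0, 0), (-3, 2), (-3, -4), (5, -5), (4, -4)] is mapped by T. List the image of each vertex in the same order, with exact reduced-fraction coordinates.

image vertices: (6, 1), (161/25, -44/25), (-1, 4), (16/5, 36/5), (94/25, 149/25)

T1 rotate counter-clockwise with cos θ = -3/5, sin θ = 4/5: (0, 0) → (0, 0); (-3, 2) → (1/5, -18/5); (-3, -4) → (5, 0); (5, -5) → (1, 7); (4, -4) → (4/5, 28/5)
T2 rotate counter-clockwise with cos θ = 4/5, sin θ = 3/5: (0, 0) → (0, 0); (1/5, -18/5) → (58/25, -69/25); (5, 0) → (4, 3); (1, 7) → (-17/5, 31/5); (4/5, 28/5) → (-68/25, 124/25)
T3 shear: x ← x + 1·y: (0, 0) → (0, 0); (58/25, -69/25) → (-11/25, -69/25); (4, 3) → (7, 3); (-17/5, 31/5) → (14/5, 31/5); (-68/25, 124/25) → (56/25, 124/25)
T4 reflect across x = 0: (0, 0) → (0, 0); (-11/25, -69/25) → (11/25, -69/25); (7, 3) → (-7, 3); (14/5, 31/5) → (-14/5, 31/5); (56/25, 124/25) → (-56/25, 124/25)
T5 translate by (6, 1): (0, 0) → (6, 1); (11/25, -69/25) → (161/25, -44/25); (-7, 3) → (-1, 4); (-14/5, 31/5) → (16/5, 36/5); (-56/25, 124/25) → (94/25, 149/25)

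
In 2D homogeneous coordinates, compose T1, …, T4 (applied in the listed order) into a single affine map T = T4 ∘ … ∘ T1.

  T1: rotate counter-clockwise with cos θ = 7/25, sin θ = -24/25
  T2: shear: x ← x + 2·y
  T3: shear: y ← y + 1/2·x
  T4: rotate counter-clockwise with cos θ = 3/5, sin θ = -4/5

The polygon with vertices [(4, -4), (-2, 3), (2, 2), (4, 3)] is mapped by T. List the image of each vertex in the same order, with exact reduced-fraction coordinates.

image vertices: (-2076/125, 418/125), (1256/125, -283/125), (-166/125, -87/125), (-22/5, -4/5)

T1 rotate counter-clockwise with cos θ = 7/25, sin θ = -24/25: (4, -4) → (-68/25, -124/25); (-2, 3) → (58/25, 69/25); (2, 2) → (62/25, -34/25); (4, 3) → (4, -3)
T2 shear: x ← x + 2·y: (-68/25, -124/25) → (-316/25, -124/25); (58/25, 69/25) → (196/25, 69/25); (62/25, -34/25) → (-6/25, -34/25); (4, -3) → (-2, -3)
T3 shear: y ← y + 1/2·x: (-316/25, -124/25) → (-316/25, -282/25); (196/25, 69/25) → (196/25, 167/25); (-6/25, -34/25) → (-6/25, -37/25); (-2, -3) → (-2, -4)
T4 rotate counter-clockwise with cos θ = 3/5, sin θ = -4/5: (-316/25, -282/25) → (-2076/125, 418/125); (196/25, 167/25) → (1256/125, -283/125); (-6/25, -37/25) → (-166/125, -87/125); (-2, -4) → (-22/5, -4/5)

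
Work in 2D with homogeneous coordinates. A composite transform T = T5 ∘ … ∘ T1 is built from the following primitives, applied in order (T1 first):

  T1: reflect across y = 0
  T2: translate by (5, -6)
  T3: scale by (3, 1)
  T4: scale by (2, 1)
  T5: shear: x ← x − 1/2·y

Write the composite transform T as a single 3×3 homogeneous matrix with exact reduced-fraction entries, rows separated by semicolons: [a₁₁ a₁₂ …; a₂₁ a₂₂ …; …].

T1 = [1 0 0; 0 -1 0; 0 0 1]
T2·T1 = [1 0 5; 0 -1 -6; 0 0 1]
T3·…·T1 = [3 0 15; 0 -1 -6; 0 0 1]
T4·…·T1 = [6 0 30; 0 -1 -6; 0 0 1]
T5·…·T1 = [6 1/2 33; 0 -1 -6; 0 0 1]

T = [6 1/2 33; 0 -1 -6; 0 0 1]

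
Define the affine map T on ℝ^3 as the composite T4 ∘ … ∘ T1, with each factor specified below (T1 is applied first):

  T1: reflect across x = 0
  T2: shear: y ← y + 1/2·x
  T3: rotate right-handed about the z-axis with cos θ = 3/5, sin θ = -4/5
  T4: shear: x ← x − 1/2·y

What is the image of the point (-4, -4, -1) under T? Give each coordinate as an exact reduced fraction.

T1 reflect across x = 0: (-4, -4, -1) → (4, -4, -1)
T2 shear: y ← y + 1/2·x: (4, -4, -1) → (4, -2, -1)
T3 rotate right-handed about the z-axis with cos θ = 3/5, sin θ = -4/5: (4, -2, -1) → (4/5, -22/5, -1)
T4 shear: x ← x − 1/2·y: (4/5, -22/5, -1) → (3, -22/5, -1)

T(p) = (3, -22/5, -1)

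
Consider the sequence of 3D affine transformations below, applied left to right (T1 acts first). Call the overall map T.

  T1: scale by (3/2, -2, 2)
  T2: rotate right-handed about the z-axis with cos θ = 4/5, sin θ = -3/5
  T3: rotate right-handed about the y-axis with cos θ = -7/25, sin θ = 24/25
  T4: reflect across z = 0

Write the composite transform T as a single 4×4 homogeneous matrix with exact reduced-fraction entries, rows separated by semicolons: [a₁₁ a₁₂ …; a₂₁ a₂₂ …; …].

T = [-42/125 42/125 48/25 0; -9/10 -8/5 0 0; 144/125 -144/125 14/25 0; 0 0 0 1]

T1 = [3/2 0 0 0; 0 -2 0 0; 0 0 2 0; 0 0 0 1]
T2·T1 = [6/5 -6/5 0 0; -9/10 -8/5 0 0; 0 0 2 0; 0 0 0 1]
T3·…·T1 = [-42/125 42/125 48/25 0; -9/10 -8/5 0 0; -144/125 144/125 -14/25 0; 0 0 0 1]
T4·…·T1 = [-42/125 42/125 48/25 0; -9/10 -8/5 0 0; 144/125 -144/125 14/25 0; 0 0 0 1]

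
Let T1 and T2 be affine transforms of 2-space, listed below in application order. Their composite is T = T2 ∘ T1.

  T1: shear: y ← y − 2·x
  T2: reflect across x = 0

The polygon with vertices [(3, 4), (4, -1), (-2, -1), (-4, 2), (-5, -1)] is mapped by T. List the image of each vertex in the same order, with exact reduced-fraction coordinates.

T1 shear: y ← y − 2·x: (3, 4) → (3, -2); (4, -1) → (4, -9); (-2, -1) → (-2, 3); (-4, 2) → (-4, 10); (-5, -1) → (-5, 9)
T2 reflect across x = 0: (3, -2) → (-3, -2); (4, -9) → (-4, -9); (-2, 3) → (2, 3); (-4, 10) → (4, 10); (-5, 9) → (5, 9)

image vertices: (-3, -2), (-4, -9), (2, 3), (4, 10), (5, 9)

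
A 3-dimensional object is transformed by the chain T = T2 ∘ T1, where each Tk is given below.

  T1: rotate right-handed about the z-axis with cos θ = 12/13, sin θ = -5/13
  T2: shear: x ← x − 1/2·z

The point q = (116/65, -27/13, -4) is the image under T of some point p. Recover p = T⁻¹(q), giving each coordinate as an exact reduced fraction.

T1 = [12/13 5/13 0 0; -5/13 12/13 0 0; 0 0 1 0; 0 0 0 1]
T2·T1 = [12/13 5/13 -1/2 0; -5/13 12/13 0 0; 0 0 1 0; 0 0 0 1]
det M = 1; M⁻¹ = [12/13 -5/13 6/13 0; 5/13 12/13 5/26 0; 0 0 1 0; 0 0 0 1]
M⁻¹ · (116/65, -27/13, -4)ᵀ = (3/5, -2, -4)ᵀ

p = (3/5, -2, -4)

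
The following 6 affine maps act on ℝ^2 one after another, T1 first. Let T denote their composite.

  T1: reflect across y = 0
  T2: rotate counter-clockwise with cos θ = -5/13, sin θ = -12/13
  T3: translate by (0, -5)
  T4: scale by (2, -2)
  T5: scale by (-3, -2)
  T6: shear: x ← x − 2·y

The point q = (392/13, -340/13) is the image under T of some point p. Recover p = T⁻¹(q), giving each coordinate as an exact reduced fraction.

p = (0, -4)

T1 = [1 0 0; 0 -1 0; 0 0 1]
T2·T1 = [-5/13 -12/13 0; -12/13 5/13 0; 0 0 1]
T3·…·T1 = [-5/13 -12/13 0; -12/13 5/13 -5; 0 0 1]
T4·…·T1 = [-10/13 -24/13 0; 24/13 -10/13 10; 0 0 1]
T5·…·T1 = [30/13 72/13 0; -48/13 20/13 -20; 0 0 1]
T6·…·T1 = [126/13 32/13 40; -48/13 20/13 -20; 0 0 1]
det M = 24; M⁻¹ = [5/78 -4/39 -60/13; 2/13 21/52 25/13; 0 0 1]
M⁻¹ · (392/13, -340/13)ᵀ = (0, -4)ᵀ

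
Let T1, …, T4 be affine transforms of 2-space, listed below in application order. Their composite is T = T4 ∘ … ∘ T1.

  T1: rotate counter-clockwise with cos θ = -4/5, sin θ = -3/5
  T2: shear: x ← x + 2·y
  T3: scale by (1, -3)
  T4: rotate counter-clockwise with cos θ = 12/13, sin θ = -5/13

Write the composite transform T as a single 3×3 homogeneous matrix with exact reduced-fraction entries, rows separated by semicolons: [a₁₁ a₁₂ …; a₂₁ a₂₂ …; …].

T = [-15/13 0 0; 158/65 13/5 0; 0 0 1]

T1 = [-4/5 3/5 0; -3/5 -4/5 0; 0 0 1]
T2·T1 = [-2 -1 0; -3/5 -4/5 0; 0 0 1]
T3·…·T1 = [-2 -1 0; 9/5 12/5 0; 0 0 1]
T4·…·T1 = [-15/13 0 0; 158/65 13/5 0; 0 0 1]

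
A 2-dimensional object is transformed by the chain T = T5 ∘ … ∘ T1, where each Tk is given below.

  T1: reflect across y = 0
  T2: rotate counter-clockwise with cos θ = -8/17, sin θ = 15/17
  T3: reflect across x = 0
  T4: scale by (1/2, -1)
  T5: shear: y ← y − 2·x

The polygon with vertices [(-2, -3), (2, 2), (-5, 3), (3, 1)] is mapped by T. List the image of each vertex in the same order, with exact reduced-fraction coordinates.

image vertices: (29/34, 25/17), (-7/17, -32/17), (-5/2, 8), (9/34, -62/17)

T1 reflect across y = 0: (-2, -3) → (-2, 3); (2, 2) → (2, -2); (-5, 3) → (-5, -3); (3, 1) → (3, -1)
T2 rotate counter-clockwise with cos θ = -8/17, sin θ = 15/17: (-2, 3) → (-29/17, -54/17); (2, -2) → (14/17, 46/17); (-5, -3) → (5, -3); (3, -1) → (-9/17, 53/17)
T3 reflect across x = 0: (-29/17, -54/17) → (29/17, -54/17); (14/17, 46/17) → (-14/17, 46/17); (5, -3) → (-5, -3); (-9/17, 53/17) → (9/17, 53/17)
T4 scale by (1/2, -1): (29/17, -54/17) → (29/34, 54/17); (-14/17, 46/17) → (-7/17, -46/17); (-5, -3) → (-5/2, 3); (9/17, 53/17) → (9/34, -53/17)
T5 shear: y ← y − 2·x: (29/34, 54/17) → (29/34, 25/17); (-7/17, -46/17) → (-7/17, -32/17); (-5/2, 3) → (-5/2, 8); (9/34, -53/17) → (9/34, -62/17)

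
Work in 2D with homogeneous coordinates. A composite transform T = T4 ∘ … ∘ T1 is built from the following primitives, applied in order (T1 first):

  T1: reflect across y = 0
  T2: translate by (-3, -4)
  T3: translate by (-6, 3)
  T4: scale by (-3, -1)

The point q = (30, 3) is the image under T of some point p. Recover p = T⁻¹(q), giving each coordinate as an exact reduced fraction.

T1 = [1 0 0; 0 -1 0; 0 0 1]
T2·T1 = [1 0 -3; 0 -1 -4; 0 0 1]
T3·…·T1 = [1 0 -9; 0 -1 -1; 0 0 1]
T4·…·T1 = [-3 0 27; 0 1 1; 0 0 1]
det M = -3; M⁻¹ = [-1/3 0 9; 0 1 -1; 0 0 1]
M⁻¹ · (30, 3)ᵀ = (-1, 2)ᵀ

p = (-1, 2)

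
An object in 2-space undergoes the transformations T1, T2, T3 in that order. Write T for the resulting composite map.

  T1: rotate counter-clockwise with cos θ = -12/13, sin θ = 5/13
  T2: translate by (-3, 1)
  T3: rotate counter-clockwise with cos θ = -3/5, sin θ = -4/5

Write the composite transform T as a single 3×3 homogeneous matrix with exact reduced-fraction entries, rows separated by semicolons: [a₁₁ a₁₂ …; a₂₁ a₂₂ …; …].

T = [56/65 -33/65 13/5; 33/65 56/65 9/5; 0 0 1]

T1 = [-12/13 -5/13 0; 5/13 -12/13 0; 0 0 1]
T2·T1 = [-12/13 -5/13 -3; 5/13 -12/13 1; 0 0 1]
T3·…·T1 = [56/65 -33/65 13/5; 33/65 56/65 9/5; 0 0 1]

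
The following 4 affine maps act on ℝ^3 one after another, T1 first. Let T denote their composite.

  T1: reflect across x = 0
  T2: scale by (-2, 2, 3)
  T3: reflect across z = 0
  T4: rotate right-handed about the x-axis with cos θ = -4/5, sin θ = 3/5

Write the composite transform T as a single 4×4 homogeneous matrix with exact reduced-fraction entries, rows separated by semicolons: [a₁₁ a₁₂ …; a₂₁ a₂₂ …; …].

T1 = [-1 0 0 0; 0 1 0 0; 0 0 1 0; 0 0 0 1]
T2·T1 = [2 0 0 0; 0 2 0 0; 0 0 3 0; 0 0 0 1]
T3·…·T1 = [2 0 0 0; 0 2 0 0; 0 0 -3 0; 0 0 0 1]
T4·…·T1 = [2 0 0 0; 0 -8/5 9/5 0; 0 6/5 12/5 0; 0 0 0 1]

T = [2 0 0 0; 0 -8/5 9/5 0; 0 6/5 12/5 0; 0 0 0 1]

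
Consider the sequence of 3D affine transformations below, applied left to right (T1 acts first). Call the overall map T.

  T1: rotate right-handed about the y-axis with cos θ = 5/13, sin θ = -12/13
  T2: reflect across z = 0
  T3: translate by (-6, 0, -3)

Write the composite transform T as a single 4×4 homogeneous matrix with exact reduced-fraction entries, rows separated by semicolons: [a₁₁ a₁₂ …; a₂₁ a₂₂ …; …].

T1 = [5/13 0 -12/13 0; 0 1 0 0; 12/13 0 5/13 0; 0 0 0 1]
T2·T1 = [5/13 0 -12/13 0; 0 1 0 0; -12/13 0 -5/13 0; 0 0 0 1]
T3·…·T1 = [5/13 0 -12/13 -6; 0 1 0 0; -12/13 0 -5/13 -3; 0 0 0 1]

T = [5/13 0 -12/13 -6; 0 1 0 0; -12/13 0 -5/13 -3; 0 0 0 1]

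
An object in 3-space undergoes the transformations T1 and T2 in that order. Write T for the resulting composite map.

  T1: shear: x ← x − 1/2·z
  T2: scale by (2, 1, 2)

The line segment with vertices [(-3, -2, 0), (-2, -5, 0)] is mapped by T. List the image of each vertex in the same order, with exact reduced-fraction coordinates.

T1 shear: x ← x − 1/2·z: (-3, -2, 0) → (-3, -2, 0); (-2, -5, 0) → (-2, -5, 0)
T2 scale by (2, 1, 2): (-3, -2, 0) → (-6, -2, 0); (-2, -5, 0) → (-4, -5, 0)

image vertices: (-6, -2, 0), (-4, -5, 0)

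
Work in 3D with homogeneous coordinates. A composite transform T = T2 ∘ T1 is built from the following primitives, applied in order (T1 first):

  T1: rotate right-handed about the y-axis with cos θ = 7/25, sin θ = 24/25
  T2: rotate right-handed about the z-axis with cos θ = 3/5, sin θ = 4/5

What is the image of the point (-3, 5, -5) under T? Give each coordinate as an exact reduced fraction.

T1 rotate right-handed about the y-axis with cos θ = 7/25, sin θ = 24/25: (-3, 5, -5) → (-141/25, 5, 37/25)
T2 rotate right-handed about the z-axis with cos θ = 3/5, sin θ = 4/5: (-141/25, 5, 37/25) → (-923/125, -189/125, 37/25)

T(p) = (-923/125, -189/125, 37/25)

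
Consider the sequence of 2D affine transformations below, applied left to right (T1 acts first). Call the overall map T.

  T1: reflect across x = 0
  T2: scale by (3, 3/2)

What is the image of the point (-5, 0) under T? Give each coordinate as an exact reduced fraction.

T(p) = (15, 0)

T1 reflect across x = 0: (-5, 0) → (5, 0)
T2 scale by (3, 3/2): (5, 0) → (15, 0)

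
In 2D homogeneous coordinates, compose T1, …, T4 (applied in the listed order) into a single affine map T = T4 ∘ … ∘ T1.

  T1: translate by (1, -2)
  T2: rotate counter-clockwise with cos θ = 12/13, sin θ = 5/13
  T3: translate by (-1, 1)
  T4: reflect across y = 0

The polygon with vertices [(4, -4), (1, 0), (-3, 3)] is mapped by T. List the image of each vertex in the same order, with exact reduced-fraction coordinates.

image vertices: (77/13, 34/13), (21/13, 1/13), (-42/13, -15/13)

T1 translate by (1, -2): (4, -4) → (5, -6); (1, 0) → (2, -2); (-3, 3) → (-2, 1)
T2 rotate counter-clockwise with cos θ = 12/13, sin θ = 5/13: (5, -6) → (90/13, -47/13); (2, -2) → (34/13, -14/13); (-2, 1) → (-29/13, 2/13)
T3 translate by (-1, 1): (90/13, -47/13) → (77/13, -34/13); (34/13, -14/13) → (21/13, -1/13); (-29/13, 2/13) → (-42/13, 15/13)
T4 reflect across y = 0: (77/13, -34/13) → (77/13, 34/13); (21/13, -1/13) → (21/13, 1/13); (-42/13, 15/13) → (-42/13, -15/13)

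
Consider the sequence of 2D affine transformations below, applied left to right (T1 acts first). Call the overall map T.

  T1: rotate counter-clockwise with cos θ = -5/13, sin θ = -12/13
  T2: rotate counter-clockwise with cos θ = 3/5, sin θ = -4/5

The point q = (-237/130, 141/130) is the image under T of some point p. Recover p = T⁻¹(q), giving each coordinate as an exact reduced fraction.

T1 = [-5/13 12/13 0; -12/13 -5/13 0; 0 0 1]
T2·T1 = [-63/65 16/65 0; -16/65 -63/65 0; 0 0 1]
det M = 1; M⁻¹ = [-63/65 -16/65 0; 16/65 -63/65 0; 0 0 1]
M⁻¹ · (-237/130, 141/130)ᵀ = (3/2, -3/2)ᵀ

p = (3/2, -3/2)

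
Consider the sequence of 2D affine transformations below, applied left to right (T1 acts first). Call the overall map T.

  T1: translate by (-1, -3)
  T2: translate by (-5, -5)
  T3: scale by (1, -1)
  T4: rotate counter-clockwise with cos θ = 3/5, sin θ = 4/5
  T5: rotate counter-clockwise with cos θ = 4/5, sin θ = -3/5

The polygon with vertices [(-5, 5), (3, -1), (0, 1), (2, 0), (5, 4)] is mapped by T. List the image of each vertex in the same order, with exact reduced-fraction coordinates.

T1 translate by (-1, -3): (-5, 5) → (-6, 2); (3, -1) → (2, -4); (0, 1) → (-1, -2); (2, 0) → (1, -3); (5, 4) → (4, 1)
T2 translate by (-5, -5): (-6, 2) → (-11, -3); (2, -4) → (-3, -9); (-1, -2) → (-6, -7); (1, -3) → (-4, -8); (4, 1) → (-1, -4)
T3 scale by (1, -1): (-11, -3) → (-11, 3); (-3, -9) → (-3, 9); (-6, -7) → (-6, 7); (-4, -8) → (-4, 8); (-1, -4) → (-1, 4)
T4 rotate counter-clockwise with cos θ = 3/5, sin θ = 4/5: (-11, 3) → (-9, -7); (-3, 9) → (-9, 3); (-6, 7) → (-46/5, -3/5); (-4, 8) → (-44/5, 8/5); (-1, 4) → (-19/5, 8/5)
T5 rotate counter-clockwise with cos θ = 4/5, sin θ = -3/5: (-9, -7) → (-57/5, -1/5); (-9, 3) → (-27/5, 39/5); (-46/5, -3/5) → (-193/25, 126/25); (-44/5, 8/5) → (-152/25, 164/25); (-19/5, 8/5) → (-52/25, 89/25)

image vertices: (-57/5, -1/5), (-27/5, 39/5), (-193/25, 126/25), (-152/25, 164/25), (-52/25, 89/25)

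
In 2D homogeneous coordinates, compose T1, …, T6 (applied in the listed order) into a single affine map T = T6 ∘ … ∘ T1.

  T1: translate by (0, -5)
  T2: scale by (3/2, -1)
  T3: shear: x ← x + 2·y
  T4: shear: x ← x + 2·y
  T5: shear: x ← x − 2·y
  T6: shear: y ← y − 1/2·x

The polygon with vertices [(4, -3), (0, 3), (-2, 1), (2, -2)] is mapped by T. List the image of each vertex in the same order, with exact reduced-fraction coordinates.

image vertices: (22, -3), (4, 0), (5, 3/2), (17, -3/2)

T1 translate by (0, -5): (4, -3) → (4, -8); (0, 3) → (0, -2); (-2, 1) → (-2, -4); (2, -2) → (2, -7)
T2 scale by (3/2, -1): (4, -8) → (6, 8); (0, -2) → (0, 2); (-2, -4) → (-3, 4); (2, -7) → (3, 7)
T3 shear: x ← x + 2·y: (6, 8) → (22, 8); (0, 2) → (4, 2); (-3, 4) → (5, 4); (3, 7) → (17, 7)
T4 shear: x ← x + 2·y: (22, 8) → (38, 8); (4, 2) → (8, 2); (5, 4) → (13, 4); (17, 7) → (31, 7)
T5 shear: x ← x − 2·y: (38, 8) → (22, 8); (8, 2) → (4, 2); (13, 4) → (5, 4); (31, 7) → (17, 7)
T6 shear: y ← y − 1/2·x: (22, 8) → (22, -3); (4, 2) → (4, 0); (5, 4) → (5, 3/2); (17, 7) → (17, -3/2)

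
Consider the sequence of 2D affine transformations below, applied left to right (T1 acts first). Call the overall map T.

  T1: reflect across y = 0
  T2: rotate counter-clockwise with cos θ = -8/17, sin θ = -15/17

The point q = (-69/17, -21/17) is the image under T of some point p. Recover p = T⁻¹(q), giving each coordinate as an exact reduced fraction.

T1 = [1 0 0; 0 -1 0; 0 0 1]
T2·T1 = [-8/17 -15/17 0; -15/17 8/17 0; 0 0 1]
det M = -1; M⁻¹ = [-8/17 -15/17 0; -15/17 8/17 0; 0 0 1]
M⁻¹ · (-69/17, -21/17)ᵀ = (3, 3)ᵀ

p = (3, 3)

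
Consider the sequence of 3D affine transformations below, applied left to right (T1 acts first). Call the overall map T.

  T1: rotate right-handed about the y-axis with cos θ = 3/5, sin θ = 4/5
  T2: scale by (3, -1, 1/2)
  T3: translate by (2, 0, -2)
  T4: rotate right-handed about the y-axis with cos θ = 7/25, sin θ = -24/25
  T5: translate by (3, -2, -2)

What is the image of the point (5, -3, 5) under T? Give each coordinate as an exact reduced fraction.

T1 rotate right-handed about the y-axis with cos θ = 3/5, sin θ = 4/5: (5, -3, 5) → (7, -3, -1)
T2 scale by (3, -1, 1/2): (7, -3, -1) → (21, 3, -1/2)
T3 translate by (2, 0, -2): (21, 3, -1/2) → (23, 3, -5/2)
T4 rotate right-handed about the y-axis with cos θ = 7/25, sin θ = -24/25: (23, 3, -5/2) → (221/25, 3, 1069/50)
T5 translate by (3, -2, -2): (221/25, 3, 1069/50) → (296/25, 1, 969/50)

T(p) = (296/25, 1, 969/50)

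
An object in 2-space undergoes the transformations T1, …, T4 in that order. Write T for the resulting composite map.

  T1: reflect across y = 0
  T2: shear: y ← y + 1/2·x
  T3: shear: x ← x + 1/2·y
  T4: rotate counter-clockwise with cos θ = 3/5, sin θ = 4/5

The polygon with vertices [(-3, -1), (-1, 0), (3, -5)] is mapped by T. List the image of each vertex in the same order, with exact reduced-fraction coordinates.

T1 reflect across y = 0: (-3, -1) → (-3, 1); (-1, 0) → (-1, 0); (3, -5) → (3, 5)
T2 shear: y ← y + 1/2·x: (-3, 1) → (-3, -1/2); (-1, 0) → (-1, -1/2); (3, 5) → (3, 13/2)
T3 shear: x ← x + 1/2·y: (-3, -1/2) → (-13/4, -1/2); (-1, -1/2) → (-5/4, -1/2); (3, 13/2) → (25/4, 13/2)
T4 rotate counter-clockwise with cos θ = 3/5, sin θ = 4/5: (-13/4, -1/2) → (-31/20, -29/10); (-5/4, -1/2) → (-7/20, -13/10); (25/4, 13/2) → (-29/20, 89/10)

image vertices: (-31/20, -29/10), (-7/20, -13/10), (-29/20, 89/10)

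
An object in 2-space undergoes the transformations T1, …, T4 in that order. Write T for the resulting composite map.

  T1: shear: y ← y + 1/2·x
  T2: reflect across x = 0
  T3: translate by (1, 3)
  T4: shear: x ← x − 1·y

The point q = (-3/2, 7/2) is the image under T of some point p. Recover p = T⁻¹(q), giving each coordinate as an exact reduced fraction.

p = (-1, 1)

T1 = [1 0 0; 1/2 1 0; 0 0 1]
T2·T1 = [-1 0 0; 1/2 1 0; 0 0 1]
T3·…·T1 = [-1 0 1; 1/2 1 3; 0 0 1]
T4·…·T1 = [-3/2 -1 -2; 1/2 1 3; 0 0 1]
det M = -1; M⁻¹ = [-1 -1 1; 1/2 3/2 -7/2; 0 0 1]
M⁻¹ · (-3/2, 7/2)ᵀ = (-1, 1)ᵀ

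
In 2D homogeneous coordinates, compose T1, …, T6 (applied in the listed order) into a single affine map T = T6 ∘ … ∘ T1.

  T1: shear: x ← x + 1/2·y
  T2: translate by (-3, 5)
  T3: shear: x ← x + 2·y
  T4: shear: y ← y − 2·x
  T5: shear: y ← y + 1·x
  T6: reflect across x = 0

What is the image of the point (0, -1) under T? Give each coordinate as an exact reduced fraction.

T(p) = (-9/2, -1/2)

T1 shear: x ← x + 1/2·y: (0, -1) → (-1/2, -1)
T2 translate by (-3, 5): (-1/2, -1) → (-7/2, 4)
T3 shear: x ← x + 2·y: (-7/2, 4) → (9/2, 4)
T4 shear: y ← y − 2·x: (9/2, 4) → (9/2, -5)
T5 shear: y ← y + 1·x: (9/2, -5) → (9/2, -1/2)
T6 reflect across x = 0: (9/2, -1/2) → (-9/2, -1/2)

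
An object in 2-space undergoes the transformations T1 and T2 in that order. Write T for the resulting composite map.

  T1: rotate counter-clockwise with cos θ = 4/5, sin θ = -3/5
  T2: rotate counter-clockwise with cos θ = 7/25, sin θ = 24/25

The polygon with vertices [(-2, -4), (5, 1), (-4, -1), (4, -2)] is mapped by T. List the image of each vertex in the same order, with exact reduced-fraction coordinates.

image vertices: (4/5, -22/5), (17/5, 19/5), (-13/5, -16/5), (22/5, 4/5)

T1 rotate counter-clockwise with cos θ = 4/5, sin θ = -3/5: (-2, -4) → (-4, -2); (5, 1) → (23/5, -11/5); (-4, -1) → (-19/5, 8/5); (4, -2) → (2, -4)
T2 rotate counter-clockwise with cos θ = 7/25, sin θ = 24/25: (-4, -2) → (4/5, -22/5); (23/5, -11/5) → (17/5, 19/5); (-19/5, 8/5) → (-13/5, -16/5); (2, -4) → (22/5, 4/5)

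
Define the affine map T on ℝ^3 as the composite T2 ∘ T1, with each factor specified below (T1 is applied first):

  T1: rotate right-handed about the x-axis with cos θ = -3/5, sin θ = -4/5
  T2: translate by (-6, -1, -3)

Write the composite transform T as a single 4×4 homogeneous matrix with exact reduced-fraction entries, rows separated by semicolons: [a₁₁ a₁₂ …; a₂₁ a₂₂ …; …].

T1 = [1 0 0 0; 0 -3/5 4/5 0; 0 -4/5 -3/5 0; 0 0 0 1]
T2·T1 = [1 0 0 -6; 0 -3/5 4/5 -1; 0 -4/5 -3/5 -3; 0 0 0 1]

T = [1 0 0 -6; 0 -3/5 4/5 -1; 0 -4/5 -3/5 -3; 0 0 0 1]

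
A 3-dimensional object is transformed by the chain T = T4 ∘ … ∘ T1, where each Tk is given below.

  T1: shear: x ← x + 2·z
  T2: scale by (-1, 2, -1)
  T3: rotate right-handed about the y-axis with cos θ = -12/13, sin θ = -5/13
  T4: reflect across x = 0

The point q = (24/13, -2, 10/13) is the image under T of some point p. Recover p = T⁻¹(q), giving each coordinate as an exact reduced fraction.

T1 = [1 0 2 0; 0 1 0 0; 0 0 1 0; 0 0 0 1]
T2·T1 = [-1 0 -2 0; 0 2 0 0; 0 0 -1 0; 0 0 0 1]
T3·…·T1 = [12/13 0 29/13 0; 0 2 0 0; -5/13 0 2/13 0; 0 0 0 1]
T4·…·T1 = [-12/13 0 -29/13 0; 0 2 0 0; -5/13 0 2/13 0; 0 0 0 1]
det M = -2; M⁻¹ = [-2/13 0 -29/13 0; 0 1/2 0 0; -5/13 0 12/13 0; 0 0 0 1]
M⁻¹ · (24/13, -2, 10/13)ᵀ = (-2, -1, 0)ᵀ

p = (-2, -1, 0)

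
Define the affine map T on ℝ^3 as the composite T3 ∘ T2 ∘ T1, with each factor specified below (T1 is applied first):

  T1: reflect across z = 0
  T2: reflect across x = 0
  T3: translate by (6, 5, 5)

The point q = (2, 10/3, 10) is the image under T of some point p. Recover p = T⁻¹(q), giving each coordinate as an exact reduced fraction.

p = (4, -5/3, -5)

T1 = [1 0 0 0; 0 1 0 0; 0 0 -1 0; 0 0 0 1]
T2·T1 = [-1 0 0 0; 0 1 0 0; 0 0 -1 0; 0 0 0 1]
T3·…·T1 = [-1 0 0 6; 0 1 0 5; 0 0 -1 5; 0 0 0 1]
det M = 1; M⁻¹ = [-1 0 0 6; 0 1 0 -5; 0 0 -1 5; 0 0 0 1]
M⁻¹ · (2, 10/3, 10)ᵀ = (4, -5/3, -5)ᵀ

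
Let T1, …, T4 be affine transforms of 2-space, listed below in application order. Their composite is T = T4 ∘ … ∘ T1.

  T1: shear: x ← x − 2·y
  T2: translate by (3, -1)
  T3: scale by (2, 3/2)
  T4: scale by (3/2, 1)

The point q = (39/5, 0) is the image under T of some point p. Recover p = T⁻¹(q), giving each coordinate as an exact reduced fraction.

T1 = [1 -2 0; 0 1 0; 0 0 1]
T2·T1 = [1 -2 3; 0 1 -1; 0 0 1]
T3·…·T1 = [2 -4 6; 0 3/2 -3/2; 0 0 1]
T4·…·T1 = [3 -6 9; 0 3/2 -3/2; 0 0 1]
det M = 9/2; M⁻¹ = [1/3 4/3 -1; 0 2/3 1; 0 0 1]
M⁻¹ · (39/5, 0)ᵀ = (8/5, 1)ᵀ

p = (8/5, 1)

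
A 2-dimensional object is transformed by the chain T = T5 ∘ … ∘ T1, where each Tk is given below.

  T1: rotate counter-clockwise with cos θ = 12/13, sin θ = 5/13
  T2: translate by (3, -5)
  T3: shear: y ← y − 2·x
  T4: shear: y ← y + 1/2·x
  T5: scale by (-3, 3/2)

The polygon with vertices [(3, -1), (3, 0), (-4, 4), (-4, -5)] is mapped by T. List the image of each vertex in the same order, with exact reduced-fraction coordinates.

T1 rotate counter-clockwise with cos θ = 12/13, sin θ = 5/13: (3, -1) → (41/13, 3/13); (3, 0) → (36/13, 15/13); (-4, 4) → (-68/13, 28/13); (-4, -5) → (-23/13, -80/13)
T2 translate by (3, -5): (41/13, 3/13) → (80/13, -62/13); (36/13, 15/13) → (75/13, -50/13); (-68/13, 28/13) → (-29/13, -37/13); (-23/13, -80/13) → (16/13, -145/13)
T3 shear: y ← y − 2·x: (80/13, -62/13) → (80/13, -222/13); (75/13, -50/13) → (75/13, -200/13); (-29/13, -37/13) → (-29/13, 21/13); (16/13, -145/13) → (16/13, -177/13)
T4 shear: y ← y + 1/2·x: (80/13, -222/13) → (80/13, -14); (75/13, -200/13) → (75/13, -25/2); (-29/13, 21/13) → (-29/13, 1/2); (16/13, -177/13) → (16/13, -13)
T5 scale by (-3, 3/2): (80/13, -14) → (-240/13, -21); (75/13, -25/2) → (-225/13, -75/4); (-29/13, 1/2) → (87/13, 3/4); (16/13, -13) → (-48/13, -39/2)

image vertices: (-240/13, -21), (-225/13, -75/4), (87/13, 3/4), (-48/13, -39/2)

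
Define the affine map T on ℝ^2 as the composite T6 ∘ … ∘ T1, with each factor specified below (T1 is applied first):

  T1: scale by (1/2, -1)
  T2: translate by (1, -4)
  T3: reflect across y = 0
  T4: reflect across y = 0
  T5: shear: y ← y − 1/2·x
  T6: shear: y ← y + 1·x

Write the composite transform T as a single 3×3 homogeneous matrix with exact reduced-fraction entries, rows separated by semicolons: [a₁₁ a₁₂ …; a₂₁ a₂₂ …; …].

T = [1/2 0 1; 1/4 -1 -7/2; 0 0 1]

T1 = [1/2 0 0; 0 -1 0; 0 0 1]
T2·T1 = [1/2 0 1; 0 -1 -4; 0 0 1]
T3·…·T1 = [1/2 0 1; 0 1 4; 0 0 1]
T4·…·T1 = [1/2 0 1; 0 -1 -4; 0 0 1]
T5·…·T1 = [1/2 0 1; -1/4 -1 -9/2; 0 0 1]
T6·…·T1 = [1/2 0 1; 1/4 -1 -7/2; 0 0 1]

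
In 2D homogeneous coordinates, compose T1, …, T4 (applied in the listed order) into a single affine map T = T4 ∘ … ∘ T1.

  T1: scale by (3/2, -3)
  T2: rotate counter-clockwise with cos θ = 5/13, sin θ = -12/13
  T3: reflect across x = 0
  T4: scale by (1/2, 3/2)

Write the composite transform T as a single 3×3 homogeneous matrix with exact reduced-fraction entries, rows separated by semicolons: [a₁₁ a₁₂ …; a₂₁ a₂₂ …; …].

T = [-15/52 18/13 0; -27/13 -45/26 0; 0 0 1]

T1 = [3/2 0 0; 0 -3 0; 0 0 1]
T2·T1 = [15/26 -36/13 0; -18/13 -15/13 0; 0 0 1]
T3·…·T1 = [-15/26 36/13 0; -18/13 -15/13 0; 0 0 1]
T4·…·T1 = [-15/52 18/13 0; -27/13 -45/26 0; 0 0 1]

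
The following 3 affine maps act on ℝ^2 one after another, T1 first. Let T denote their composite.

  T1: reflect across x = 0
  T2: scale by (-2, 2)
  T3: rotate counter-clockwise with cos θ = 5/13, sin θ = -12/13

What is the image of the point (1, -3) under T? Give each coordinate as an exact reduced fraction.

T(p) = (-62/13, -54/13)

T1 reflect across x = 0: (1, -3) → (-1, -3)
T2 scale by (-2, 2): (-1, -3) → (2, -6)
T3 rotate counter-clockwise with cos θ = 5/13, sin θ = -12/13: (2, -6) → (-62/13, -54/13)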